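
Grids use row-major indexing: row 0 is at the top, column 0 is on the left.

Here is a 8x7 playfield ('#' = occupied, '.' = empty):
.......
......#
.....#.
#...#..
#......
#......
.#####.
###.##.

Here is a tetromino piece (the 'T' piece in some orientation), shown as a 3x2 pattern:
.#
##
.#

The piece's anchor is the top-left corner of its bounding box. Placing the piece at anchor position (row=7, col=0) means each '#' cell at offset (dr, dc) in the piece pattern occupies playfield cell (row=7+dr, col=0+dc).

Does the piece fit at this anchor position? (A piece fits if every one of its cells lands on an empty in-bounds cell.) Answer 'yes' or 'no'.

Check each piece cell at anchor (7, 0):
  offset (0,1) -> (7,1): occupied ('#') -> FAIL
  offset (1,0) -> (8,0): out of bounds -> FAIL
  offset (1,1) -> (8,1): out of bounds -> FAIL
  offset (2,1) -> (9,1): out of bounds -> FAIL
All cells valid: no

Answer: no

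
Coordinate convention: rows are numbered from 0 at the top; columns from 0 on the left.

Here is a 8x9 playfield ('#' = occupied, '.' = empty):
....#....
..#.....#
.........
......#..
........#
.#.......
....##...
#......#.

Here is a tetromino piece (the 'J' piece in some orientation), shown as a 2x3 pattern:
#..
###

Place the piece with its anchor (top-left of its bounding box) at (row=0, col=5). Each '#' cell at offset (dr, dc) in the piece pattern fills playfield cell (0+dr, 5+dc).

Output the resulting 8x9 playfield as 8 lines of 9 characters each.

Fill (0+0,5+0) = (0,5)
Fill (0+1,5+0) = (1,5)
Fill (0+1,5+1) = (1,6)
Fill (0+1,5+2) = (1,7)

Answer: ....##...
..#..####
.........
......#..
........#
.#.......
....##...
#......#.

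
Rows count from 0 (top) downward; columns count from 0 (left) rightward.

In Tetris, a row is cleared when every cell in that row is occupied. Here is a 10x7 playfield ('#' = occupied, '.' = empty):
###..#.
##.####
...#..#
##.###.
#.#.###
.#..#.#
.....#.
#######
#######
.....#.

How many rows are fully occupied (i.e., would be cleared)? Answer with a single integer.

Check each row:
  row 0: 3 empty cells -> not full
  row 1: 1 empty cell -> not full
  row 2: 5 empty cells -> not full
  row 3: 2 empty cells -> not full
  row 4: 2 empty cells -> not full
  row 5: 4 empty cells -> not full
  row 6: 6 empty cells -> not full
  row 7: 0 empty cells -> FULL (clear)
  row 8: 0 empty cells -> FULL (clear)
  row 9: 6 empty cells -> not full
Total rows cleared: 2

Answer: 2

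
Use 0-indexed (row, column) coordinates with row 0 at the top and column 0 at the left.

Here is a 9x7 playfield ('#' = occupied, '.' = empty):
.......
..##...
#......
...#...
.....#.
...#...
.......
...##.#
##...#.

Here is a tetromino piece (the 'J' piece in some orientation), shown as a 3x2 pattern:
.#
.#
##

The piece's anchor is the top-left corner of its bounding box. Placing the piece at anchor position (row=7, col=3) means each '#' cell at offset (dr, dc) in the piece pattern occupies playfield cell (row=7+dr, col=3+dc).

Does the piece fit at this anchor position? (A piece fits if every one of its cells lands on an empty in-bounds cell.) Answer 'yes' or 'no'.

Answer: no

Derivation:
Check each piece cell at anchor (7, 3):
  offset (0,1) -> (7,4): occupied ('#') -> FAIL
  offset (1,1) -> (8,4): empty -> OK
  offset (2,0) -> (9,3): out of bounds -> FAIL
  offset (2,1) -> (9,4): out of bounds -> FAIL
All cells valid: no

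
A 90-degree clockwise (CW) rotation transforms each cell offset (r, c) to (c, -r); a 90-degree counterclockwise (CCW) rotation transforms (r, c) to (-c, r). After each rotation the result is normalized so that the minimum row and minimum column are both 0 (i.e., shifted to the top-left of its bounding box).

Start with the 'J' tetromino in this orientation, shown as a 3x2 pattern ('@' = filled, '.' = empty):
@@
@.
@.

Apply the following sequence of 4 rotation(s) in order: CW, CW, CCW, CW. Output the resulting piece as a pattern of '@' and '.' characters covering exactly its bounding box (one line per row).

Start:
@@
@.
@.
After rotation 1 (CW):
@@@
..@
After rotation 2 (CW):
.@
.@
@@
After rotation 3 (CCW):
@@@
..@
After rotation 4 (CW):
.@
.@
@@

Answer: .@
.@
@@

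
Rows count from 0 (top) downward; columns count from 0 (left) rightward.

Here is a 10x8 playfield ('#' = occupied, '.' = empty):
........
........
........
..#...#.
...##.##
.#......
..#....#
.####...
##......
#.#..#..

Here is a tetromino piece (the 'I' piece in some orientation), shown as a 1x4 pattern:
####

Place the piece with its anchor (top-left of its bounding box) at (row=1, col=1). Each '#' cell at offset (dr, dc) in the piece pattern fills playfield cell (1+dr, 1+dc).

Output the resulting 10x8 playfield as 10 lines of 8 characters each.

Fill (1+0,1+0) = (1,1)
Fill (1+0,1+1) = (1,2)
Fill (1+0,1+2) = (1,3)
Fill (1+0,1+3) = (1,4)

Answer: ........
.####...
........
..#...#.
...##.##
.#......
..#....#
.####...
##......
#.#..#..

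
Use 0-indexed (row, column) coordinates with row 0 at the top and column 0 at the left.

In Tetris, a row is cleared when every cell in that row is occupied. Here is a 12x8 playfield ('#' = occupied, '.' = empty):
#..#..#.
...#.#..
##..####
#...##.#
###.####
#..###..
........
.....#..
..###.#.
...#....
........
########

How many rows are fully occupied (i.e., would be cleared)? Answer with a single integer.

Answer: 1

Derivation:
Check each row:
  row 0: 5 empty cells -> not full
  row 1: 6 empty cells -> not full
  row 2: 2 empty cells -> not full
  row 3: 4 empty cells -> not full
  row 4: 1 empty cell -> not full
  row 5: 4 empty cells -> not full
  row 6: 8 empty cells -> not full
  row 7: 7 empty cells -> not full
  row 8: 4 empty cells -> not full
  row 9: 7 empty cells -> not full
  row 10: 8 empty cells -> not full
  row 11: 0 empty cells -> FULL (clear)
Total rows cleared: 1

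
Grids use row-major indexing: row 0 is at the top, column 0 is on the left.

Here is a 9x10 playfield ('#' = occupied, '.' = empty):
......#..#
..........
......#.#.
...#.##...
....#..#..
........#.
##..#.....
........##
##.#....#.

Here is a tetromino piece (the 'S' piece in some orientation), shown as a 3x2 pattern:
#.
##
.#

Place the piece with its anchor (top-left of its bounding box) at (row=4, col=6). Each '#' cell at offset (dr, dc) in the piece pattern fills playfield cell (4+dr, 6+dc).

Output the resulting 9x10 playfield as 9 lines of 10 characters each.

Fill (4+0,6+0) = (4,6)
Fill (4+1,6+0) = (5,6)
Fill (4+1,6+1) = (5,7)
Fill (4+2,6+1) = (6,7)

Answer: ......#..#
..........
......#.#.
...#.##...
....#.##..
......###.
##..#..#..
........##
##.#....#.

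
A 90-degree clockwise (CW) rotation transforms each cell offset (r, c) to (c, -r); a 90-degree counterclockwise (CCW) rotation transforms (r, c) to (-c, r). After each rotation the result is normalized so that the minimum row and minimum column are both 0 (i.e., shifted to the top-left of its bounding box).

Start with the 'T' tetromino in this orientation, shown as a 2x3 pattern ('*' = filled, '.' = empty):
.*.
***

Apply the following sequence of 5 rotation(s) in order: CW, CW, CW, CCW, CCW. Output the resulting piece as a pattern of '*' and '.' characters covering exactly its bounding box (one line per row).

Answer: *.
**
*.

Derivation:
Start:
.*.
***
After rotation 1 (CW):
*.
**
*.
After rotation 2 (CW):
***
.*.
After rotation 3 (CW):
.*
**
.*
After rotation 4 (CCW):
***
.*.
After rotation 5 (CCW):
*.
**
*.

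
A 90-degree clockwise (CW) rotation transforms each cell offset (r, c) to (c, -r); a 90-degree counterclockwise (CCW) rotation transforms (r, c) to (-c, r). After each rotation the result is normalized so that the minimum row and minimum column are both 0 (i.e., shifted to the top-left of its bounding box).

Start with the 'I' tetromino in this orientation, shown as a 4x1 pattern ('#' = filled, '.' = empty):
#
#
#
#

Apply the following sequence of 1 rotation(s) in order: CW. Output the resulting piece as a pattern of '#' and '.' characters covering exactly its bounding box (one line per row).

Answer: ####

Derivation:
Start:
#
#
#
#
After rotation 1 (CW):
####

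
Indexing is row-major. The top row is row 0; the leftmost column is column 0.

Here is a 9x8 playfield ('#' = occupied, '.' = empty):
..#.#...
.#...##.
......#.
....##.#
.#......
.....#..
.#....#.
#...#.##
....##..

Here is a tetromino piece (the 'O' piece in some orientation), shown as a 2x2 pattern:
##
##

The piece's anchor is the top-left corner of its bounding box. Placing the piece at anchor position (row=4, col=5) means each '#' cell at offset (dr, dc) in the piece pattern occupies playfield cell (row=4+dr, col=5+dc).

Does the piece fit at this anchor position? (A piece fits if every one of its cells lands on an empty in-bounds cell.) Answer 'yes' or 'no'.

Check each piece cell at anchor (4, 5):
  offset (0,0) -> (4,5): empty -> OK
  offset (0,1) -> (4,6): empty -> OK
  offset (1,0) -> (5,5): occupied ('#') -> FAIL
  offset (1,1) -> (5,6): empty -> OK
All cells valid: no

Answer: no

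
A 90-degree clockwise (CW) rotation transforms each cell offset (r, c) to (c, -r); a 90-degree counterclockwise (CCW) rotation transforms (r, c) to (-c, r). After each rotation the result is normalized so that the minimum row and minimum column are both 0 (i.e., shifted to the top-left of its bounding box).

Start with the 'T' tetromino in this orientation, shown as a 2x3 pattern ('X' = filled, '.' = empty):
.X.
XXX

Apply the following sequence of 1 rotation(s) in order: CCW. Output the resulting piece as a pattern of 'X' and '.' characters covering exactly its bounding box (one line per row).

Answer: .X
XX
.X

Derivation:
Start:
.X.
XXX
After rotation 1 (CCW):
.X
XX
.X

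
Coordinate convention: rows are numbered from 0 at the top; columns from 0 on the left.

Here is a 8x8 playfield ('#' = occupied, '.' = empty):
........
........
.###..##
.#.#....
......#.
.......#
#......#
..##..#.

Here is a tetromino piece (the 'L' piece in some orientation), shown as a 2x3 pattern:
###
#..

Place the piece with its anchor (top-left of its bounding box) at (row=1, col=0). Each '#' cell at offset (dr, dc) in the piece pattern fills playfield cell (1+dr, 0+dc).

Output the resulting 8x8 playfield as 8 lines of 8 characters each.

Answer: ........
###.....
####..##
.#.#....
......#.
.......#
#......#
..##..#.

Derivation:
Fill (1+0,0+0) = (1,0)
Fill (1+0,0+1) = (1,1)
Fill (1+0,0+2) = (1,2)
Fill (1+1,0+0) = (2,0)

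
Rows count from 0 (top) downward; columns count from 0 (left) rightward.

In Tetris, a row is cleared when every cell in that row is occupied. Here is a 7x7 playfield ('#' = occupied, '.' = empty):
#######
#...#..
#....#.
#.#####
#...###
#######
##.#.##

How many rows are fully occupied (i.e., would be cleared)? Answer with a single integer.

Check each row:
  row 0: 0 empty cells -> FULL (clear)
  row 1: 5 empty cells -> not full
  row 2: 5 empty cells -> not full
  row 3: 1 empty cell -> not full
  row 4: 3 empty cells -> not full
  row 5: 0 empty cells -> FULL (clear)
  row 6: 2 empty cells -> not full
Total rows cleared: 2

Answer: 2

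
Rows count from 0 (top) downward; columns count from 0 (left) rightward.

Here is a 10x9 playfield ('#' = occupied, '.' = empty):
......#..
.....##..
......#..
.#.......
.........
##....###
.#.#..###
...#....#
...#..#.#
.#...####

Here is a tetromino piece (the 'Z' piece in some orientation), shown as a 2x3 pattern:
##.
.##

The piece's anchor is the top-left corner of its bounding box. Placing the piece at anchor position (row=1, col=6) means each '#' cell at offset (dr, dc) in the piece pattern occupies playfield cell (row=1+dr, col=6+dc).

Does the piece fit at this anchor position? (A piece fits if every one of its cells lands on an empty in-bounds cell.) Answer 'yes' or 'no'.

Answer: no

Derivation:
Check each piece cell at anchor (1, 6):
  offset (0,0) -> (1,6): occupied ('#') -> FAIL
  offset (0,1) -> (1,7): empty -> OK
  offset (1,1) -> (2,7): empty -> OK
  offset (1,2) -> (2,8): empty -> OK
All cells valid: no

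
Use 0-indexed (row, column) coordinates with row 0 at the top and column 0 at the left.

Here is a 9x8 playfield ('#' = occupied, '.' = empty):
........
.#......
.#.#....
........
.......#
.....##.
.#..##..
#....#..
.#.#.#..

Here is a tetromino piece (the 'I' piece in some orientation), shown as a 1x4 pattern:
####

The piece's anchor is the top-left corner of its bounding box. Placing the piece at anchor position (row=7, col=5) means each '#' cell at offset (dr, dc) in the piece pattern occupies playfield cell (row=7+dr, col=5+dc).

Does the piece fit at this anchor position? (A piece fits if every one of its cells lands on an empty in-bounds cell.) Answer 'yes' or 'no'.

Check each piece cell at anchor (7, 5):
  offset (0,0) -> (7,5): occupied ('#') -> FAIL
  offset (0,1) -> (7,6): empty -> OK
  offset (0,2) -> (7,7): empty -> OK
  offset (0,3) -> (7,8): out of bounds -> FAIL
All cells valid: no

Answer: no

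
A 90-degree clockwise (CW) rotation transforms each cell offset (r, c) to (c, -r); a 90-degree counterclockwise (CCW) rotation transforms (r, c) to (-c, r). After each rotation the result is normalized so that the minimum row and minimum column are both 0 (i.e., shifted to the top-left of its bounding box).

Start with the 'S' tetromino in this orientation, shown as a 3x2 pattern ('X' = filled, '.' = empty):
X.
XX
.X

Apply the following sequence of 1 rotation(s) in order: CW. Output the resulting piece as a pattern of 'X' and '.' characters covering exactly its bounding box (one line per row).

Answer: .XX
XX.

Derivation:
Start:
X.
XX
.X
After rotation 1 (CW):
.XX
XX.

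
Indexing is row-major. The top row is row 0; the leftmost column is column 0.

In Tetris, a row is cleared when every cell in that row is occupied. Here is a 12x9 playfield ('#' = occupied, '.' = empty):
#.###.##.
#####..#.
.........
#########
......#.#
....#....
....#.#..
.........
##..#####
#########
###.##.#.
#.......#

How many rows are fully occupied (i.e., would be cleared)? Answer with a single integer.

Answer: 2

Derivation:
Check each row:
  row 0: 3 empty cells -> not full
  row 1: 3 empty cells -> not full
  row 2: 9 empty cells -> not full
  row 3: 0 empty cells -> FULL (clear)
  row 4: 7 empty cells -> not full
  row 5: 8 empty cells -> not full
  row 6: 7 empty cells -> not full
  row 7: 9 empty cells -> not full
  row 8: 2 empty cells -> not full
  row 9: 0 empty cells -> FULL (clear)
  row 10: 3 empty cells -> not full
  row 11: 7 empty cells -> not full
Total rows cleared: 2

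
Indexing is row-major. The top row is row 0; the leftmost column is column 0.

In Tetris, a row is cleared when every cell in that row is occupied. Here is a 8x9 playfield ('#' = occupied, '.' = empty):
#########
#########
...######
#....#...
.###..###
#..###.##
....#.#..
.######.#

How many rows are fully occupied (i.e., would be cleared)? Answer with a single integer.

Check each row:
  row 0: 0 empty cells -> FULL (clear)
  row 1: 0 empty cells -> FULL (clear)
  row 2: 3 empty cells -> not full
  row 3: 7 empty cells -> not full
  row 4: 3 empty cells -> not full
  row 5: 3 empty cells -> not full
  row 6: 7 empty cells -> not full
  row 7: 2 empty cells -> not full
Total rows cleared: 2

Answer: 2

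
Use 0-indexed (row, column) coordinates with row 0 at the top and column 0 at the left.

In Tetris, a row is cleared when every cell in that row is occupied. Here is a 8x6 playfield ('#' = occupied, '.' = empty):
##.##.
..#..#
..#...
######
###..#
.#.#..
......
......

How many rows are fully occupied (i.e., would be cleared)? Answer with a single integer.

Answer: 1

Derivation:
Check each row:
  row 0: 2 empty cells -> not full
  row 1: 4 empty cells -> not full
  row 2: 5 empty cells -> not full
  row 3: 0 empty cells -> FULL (clear)
  row 4: 2 empty cells -> not full
  row 5: 4 empty cells -> not full
  row 6: 6 empty cells -> not full
  row 7: 6 empty cells -> not full
Total rows cleared: 1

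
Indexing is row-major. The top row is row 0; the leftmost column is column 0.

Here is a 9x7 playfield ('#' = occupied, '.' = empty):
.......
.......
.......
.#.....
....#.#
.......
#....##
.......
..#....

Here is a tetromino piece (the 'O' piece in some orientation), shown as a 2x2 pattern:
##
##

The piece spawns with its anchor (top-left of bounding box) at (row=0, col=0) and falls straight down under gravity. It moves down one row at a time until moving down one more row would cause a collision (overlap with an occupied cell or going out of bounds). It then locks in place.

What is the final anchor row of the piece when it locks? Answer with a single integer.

Answer: 1

Derivation:
Spawn at (row=0, col=0). Try each row:
  row 0: fits
  row 1: fits
  row 2: blocked -> lock at row 1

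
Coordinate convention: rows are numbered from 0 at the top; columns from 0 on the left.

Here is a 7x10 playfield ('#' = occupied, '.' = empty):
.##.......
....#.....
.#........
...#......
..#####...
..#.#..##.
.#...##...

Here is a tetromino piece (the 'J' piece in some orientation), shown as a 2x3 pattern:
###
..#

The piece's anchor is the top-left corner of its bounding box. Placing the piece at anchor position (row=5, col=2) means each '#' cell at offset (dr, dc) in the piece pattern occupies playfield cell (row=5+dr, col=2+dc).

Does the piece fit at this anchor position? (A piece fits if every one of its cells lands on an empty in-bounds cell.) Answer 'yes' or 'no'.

Answer: no

Derivation:
Check each piece cell at anchor (5, 2):
  offset (0,0) -> (5,2): occupied ('#') -> FAIL
  offset (0,1) -> (5,3): empty -> OK
  offset (0,2) -> (5,4): occupied ('#') -> FAIL
  offset (1,2) -> (6,4): empty -> OK
All cells valid: no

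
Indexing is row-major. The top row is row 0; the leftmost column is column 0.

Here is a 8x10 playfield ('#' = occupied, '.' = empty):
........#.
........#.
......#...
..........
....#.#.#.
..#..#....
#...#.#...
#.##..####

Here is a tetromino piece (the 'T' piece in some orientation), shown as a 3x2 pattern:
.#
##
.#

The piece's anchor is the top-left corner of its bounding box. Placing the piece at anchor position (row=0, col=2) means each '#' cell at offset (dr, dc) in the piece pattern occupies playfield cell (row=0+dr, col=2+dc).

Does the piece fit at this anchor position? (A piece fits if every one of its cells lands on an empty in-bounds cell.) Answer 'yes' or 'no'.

Answer: yes

Derivation:
Check each piece cell at anchor (0, 2):
  offset (0,1) -> (0,3): empty -> OK
  offset (1,0) -> (1,2): empty -> OK
  offset (1,1) -> (1,3): empty -> OK
  offset (2,1) -> (2,3): empty -> OK
All cells valid: yes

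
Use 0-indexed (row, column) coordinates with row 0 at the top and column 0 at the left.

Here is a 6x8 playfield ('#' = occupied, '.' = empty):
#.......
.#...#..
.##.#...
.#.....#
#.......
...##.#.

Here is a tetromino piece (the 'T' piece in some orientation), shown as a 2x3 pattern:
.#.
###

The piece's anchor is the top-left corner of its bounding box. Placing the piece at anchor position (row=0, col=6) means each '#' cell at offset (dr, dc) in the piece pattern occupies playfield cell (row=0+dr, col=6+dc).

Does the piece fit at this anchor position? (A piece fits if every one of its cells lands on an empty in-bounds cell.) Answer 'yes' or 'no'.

Check each piece cell at anchor (0, 6):
  offset (0,1) -> (0,7): empty -> OK
  offset (1,0) -> (1,6): empty -> OK
  offset (1,1) -> (1,7): empty -> OK
  offset (1,2) -> (1,8): out of bounds -> FAIL
All cells valid: no

Answer: no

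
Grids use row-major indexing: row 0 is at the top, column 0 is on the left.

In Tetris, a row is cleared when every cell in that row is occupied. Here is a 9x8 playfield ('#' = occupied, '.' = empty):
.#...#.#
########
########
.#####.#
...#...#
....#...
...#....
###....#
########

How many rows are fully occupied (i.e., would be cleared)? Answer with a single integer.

Check each row:
  row 0: 5 empty cells -> not full
  row 1: 0 empty cells -> FULL (clear)
  row 2: 0 empty cells -> FULL (clear)
  row 3: 2 empty cells -> not full
  row 4: 6 empty cells -> not full
  row 5: 7 empty cells -> not full
  row 6: 7 empty cells -> not full
  row 7: 4 empty cells -> not full
  row 8: 0 empty cells -> FULL (clear)
Total rows cleared: 3

Answer: 3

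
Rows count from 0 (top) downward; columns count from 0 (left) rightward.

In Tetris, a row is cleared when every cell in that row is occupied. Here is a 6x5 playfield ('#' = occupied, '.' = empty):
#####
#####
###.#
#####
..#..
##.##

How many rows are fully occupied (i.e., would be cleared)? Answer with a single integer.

Check each row:
  row 0: 0 empty cells -> FULL (clear)
  row 1: 0 empty cells -> FULL (clear)
  row 2: 1 empty cell -> not full
  row 3: 0 empty cells -> FULL (clear)
  row 4: 4 empty cells -> not full
  row 5: 1 empty cell -> not full
Total rows cleared: 3

Answer: 3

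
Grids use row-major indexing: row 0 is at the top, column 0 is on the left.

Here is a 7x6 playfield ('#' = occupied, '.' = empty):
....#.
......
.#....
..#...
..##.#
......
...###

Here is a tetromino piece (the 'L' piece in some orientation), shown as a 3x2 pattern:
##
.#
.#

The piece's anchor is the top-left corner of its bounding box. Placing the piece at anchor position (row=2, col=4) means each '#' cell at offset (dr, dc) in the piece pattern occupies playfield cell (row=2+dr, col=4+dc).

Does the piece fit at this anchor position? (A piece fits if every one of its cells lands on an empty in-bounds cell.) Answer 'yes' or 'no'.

Answer: no

Derivation:
Check each piece cell at anchor (2, 4):
  offset (0,0) -> (2,4): empty -> OK
  offset (0,1) -> (2,5): empty -> OK
  offset (1,1) -> (3,5): empty -> OK
  offset (2,1) -> (4,5): occupied ('#') -> FAIL
All cells valid: no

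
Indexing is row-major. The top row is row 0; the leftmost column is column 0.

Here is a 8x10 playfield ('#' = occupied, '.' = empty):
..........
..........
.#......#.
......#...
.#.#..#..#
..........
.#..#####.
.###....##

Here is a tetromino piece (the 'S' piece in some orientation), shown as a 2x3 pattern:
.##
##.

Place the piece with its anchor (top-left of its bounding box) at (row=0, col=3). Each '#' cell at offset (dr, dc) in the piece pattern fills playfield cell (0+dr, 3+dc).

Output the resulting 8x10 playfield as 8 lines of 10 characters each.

Answer: ....##....
...##.....
.#......#.
......#...
.#.#..#..#
..........
.#..#####.
.###....##

Derivation:
Fill (0+0,3+1) = (0,4)
Fill (0+0,3+2) = (0,5)
Fill (0+1,3+0) = (1,3)
Fill (0+1,3+1) = (1,4)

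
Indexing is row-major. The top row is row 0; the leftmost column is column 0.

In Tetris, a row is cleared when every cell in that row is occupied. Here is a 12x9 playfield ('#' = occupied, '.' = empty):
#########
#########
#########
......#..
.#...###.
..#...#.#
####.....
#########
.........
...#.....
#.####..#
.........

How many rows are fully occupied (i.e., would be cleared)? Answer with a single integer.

Answer: 4

Derivation:
Check each row:
  row 0: 0 empty cells -> FULL (clear)
  row 1: 0 empty cells -> FULL (clear)
  row 2: 0 empty cells -> FULL (clear)
  row 3: 8 empty cells -> not full
  row 4: 5 empty cells -> not full
  row 5: 6 empty cells -> not full
  row 6: 5 empty cells -> not full
  row 7: 0 empty cells -> FULL (clear)
  row 8: 9 empty cells -> not full
  row 9: 8 empty cells -> not full
  row 10: 3 empty cells -> not full
  row 11: 9 empty cells -> not full
Total rows cleared: 4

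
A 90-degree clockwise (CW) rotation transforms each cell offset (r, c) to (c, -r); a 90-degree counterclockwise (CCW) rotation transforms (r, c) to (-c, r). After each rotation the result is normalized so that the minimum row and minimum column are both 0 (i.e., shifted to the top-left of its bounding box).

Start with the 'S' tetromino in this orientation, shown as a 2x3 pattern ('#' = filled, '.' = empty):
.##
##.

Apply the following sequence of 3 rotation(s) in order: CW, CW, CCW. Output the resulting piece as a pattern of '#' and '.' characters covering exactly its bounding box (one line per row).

Answer: #.
##
.#

Derivation:
Start:
.##
##.
After rotation 1 (CW):
#.
##
.#
After rotation 2 (CW):
.##
##.
After rotation 3 (CCW):
#.
##
.#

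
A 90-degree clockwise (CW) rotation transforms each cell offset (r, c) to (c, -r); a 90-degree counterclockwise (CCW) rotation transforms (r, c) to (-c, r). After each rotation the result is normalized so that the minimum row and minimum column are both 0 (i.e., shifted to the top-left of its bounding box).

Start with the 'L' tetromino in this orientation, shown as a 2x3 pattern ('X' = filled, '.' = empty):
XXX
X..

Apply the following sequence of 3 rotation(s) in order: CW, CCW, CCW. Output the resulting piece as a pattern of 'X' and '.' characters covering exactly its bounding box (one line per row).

Start:
XXX
X..
After rotation 1 (CW):
XX
.X
.X
After rotation 2 (CCW):
XXX
X..
After rotation 3 (CCW):
X.
X.
XX

Answer: X.
X.
XX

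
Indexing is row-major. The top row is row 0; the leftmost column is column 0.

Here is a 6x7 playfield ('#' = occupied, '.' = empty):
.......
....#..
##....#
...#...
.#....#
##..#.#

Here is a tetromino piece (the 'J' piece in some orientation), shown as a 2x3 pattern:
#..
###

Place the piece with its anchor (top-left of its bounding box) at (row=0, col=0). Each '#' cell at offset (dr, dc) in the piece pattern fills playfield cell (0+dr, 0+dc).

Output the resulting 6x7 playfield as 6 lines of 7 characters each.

Fill (0+0,0+0) = (0,0)
Fill (0+1,0+0) = (1,0)
Fill (0+1,0+1) = (1,1)
Fill (0+1,0+2) = (1,2)

Answer: #......
###.#..
##....#
...#...
.#....#
##..#.#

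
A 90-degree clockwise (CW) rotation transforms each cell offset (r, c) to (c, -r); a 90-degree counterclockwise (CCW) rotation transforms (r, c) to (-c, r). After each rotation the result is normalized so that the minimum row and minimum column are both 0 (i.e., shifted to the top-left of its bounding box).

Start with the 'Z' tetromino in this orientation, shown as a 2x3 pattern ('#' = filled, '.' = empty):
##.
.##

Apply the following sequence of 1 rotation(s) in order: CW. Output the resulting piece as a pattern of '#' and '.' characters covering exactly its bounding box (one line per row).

Answer: .#
##
#.

Derivation:
Start:
##.
.##
After rotation 1 (CW):
.#
##
#.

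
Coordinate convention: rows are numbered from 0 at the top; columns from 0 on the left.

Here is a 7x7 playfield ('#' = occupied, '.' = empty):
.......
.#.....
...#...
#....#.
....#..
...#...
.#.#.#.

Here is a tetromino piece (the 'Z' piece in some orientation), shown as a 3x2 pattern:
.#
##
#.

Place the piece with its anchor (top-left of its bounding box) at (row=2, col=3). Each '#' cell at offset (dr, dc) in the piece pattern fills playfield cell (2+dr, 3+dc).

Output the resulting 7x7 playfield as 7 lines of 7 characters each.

Answer: .......
.#.....
...##..
#..###.
...##..
...#...
.#.#.#.

Derivation:
Fill (2+0,3+1) = (2,4)
Fill (2+1,3+0) = (3,3)
Fill (2+1,3+1) = (3,4)
Fill (2+2,3+0) = (4,3)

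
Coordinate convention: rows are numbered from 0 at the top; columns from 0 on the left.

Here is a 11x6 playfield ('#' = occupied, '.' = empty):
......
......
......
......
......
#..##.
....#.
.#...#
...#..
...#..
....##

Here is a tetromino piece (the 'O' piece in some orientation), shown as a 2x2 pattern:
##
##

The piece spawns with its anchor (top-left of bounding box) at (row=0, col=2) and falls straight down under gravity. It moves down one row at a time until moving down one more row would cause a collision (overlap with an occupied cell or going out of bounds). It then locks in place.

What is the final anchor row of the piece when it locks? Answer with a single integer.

Spawn at (row=0, col=2). Try each row:
  row 0: fits
  row 1: fits
  row 2: fits
  row 3: fits
  row 4: blocked -> lock at row 3

Answer: 3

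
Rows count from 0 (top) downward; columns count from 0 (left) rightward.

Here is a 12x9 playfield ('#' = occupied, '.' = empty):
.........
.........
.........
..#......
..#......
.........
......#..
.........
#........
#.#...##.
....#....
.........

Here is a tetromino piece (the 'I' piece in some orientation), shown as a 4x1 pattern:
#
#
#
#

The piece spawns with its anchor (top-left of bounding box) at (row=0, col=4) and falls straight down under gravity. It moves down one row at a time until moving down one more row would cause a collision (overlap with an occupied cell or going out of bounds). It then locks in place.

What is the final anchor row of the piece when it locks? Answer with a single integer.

Answer: 6

Derivation:
Spawn at (row=0, col=4). Try each row:
  row 0: fits
  row 1: fits
  row 2: fits
  row 3: fits
  row 4: fits
  row 5: fits
  row 6: fits
  row 7: blocked -> lock at row 6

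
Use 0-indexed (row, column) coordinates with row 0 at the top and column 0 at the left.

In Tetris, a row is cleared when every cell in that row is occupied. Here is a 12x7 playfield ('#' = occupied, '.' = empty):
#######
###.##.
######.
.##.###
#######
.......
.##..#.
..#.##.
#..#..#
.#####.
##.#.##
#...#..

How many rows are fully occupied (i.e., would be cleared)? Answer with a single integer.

Check each row:
  row 0: 0 empty cells -> FULL (clear)
  row 1: 2 empty cells -> not full
  row 2: 1 empty cell -> not full
  row 3: 2 empty cells -> not full
  row 4: 0 empty cells -> FULL (clear)
  row 5: 7 empty cells -> not full
  row 6: 4 empty cells -> not full
  row 7: 4 empty cells -> not full
  row 8: 4 empty cells -> not full
  row 9: 2 empty cells -> not full
  row 10: 2 empty cells -> not full
  row 11: 5 empty cells -> not full
Total rows cleared: 2

Answer: 2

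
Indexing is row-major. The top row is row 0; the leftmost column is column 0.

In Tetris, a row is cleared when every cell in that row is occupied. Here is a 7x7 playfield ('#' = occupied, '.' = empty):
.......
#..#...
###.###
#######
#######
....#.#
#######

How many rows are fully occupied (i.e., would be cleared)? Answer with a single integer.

Answer: 3

Derivation:
Check each row:
  row 0: 7 empty cells -> not full
  row 1: 5 empty cells -> not full
  row 2: 1 empty cell -> not full
  row 3: 0 empty cells -> FULL (clear)
  row 4: 0 empty cells -> FULL (clear)
  row 5: 5 empty cells -> not full
  row 6: 0 empty cells -> FULL (clear)
Total rows cleared: 3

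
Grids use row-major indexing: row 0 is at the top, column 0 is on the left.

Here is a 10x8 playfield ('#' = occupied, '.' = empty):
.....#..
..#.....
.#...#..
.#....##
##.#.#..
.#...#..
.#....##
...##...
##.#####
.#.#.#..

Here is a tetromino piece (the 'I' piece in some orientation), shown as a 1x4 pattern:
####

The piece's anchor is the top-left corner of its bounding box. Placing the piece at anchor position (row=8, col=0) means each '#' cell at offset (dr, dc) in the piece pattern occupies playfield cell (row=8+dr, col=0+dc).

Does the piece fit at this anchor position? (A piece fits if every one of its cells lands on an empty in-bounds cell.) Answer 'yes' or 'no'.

Answer: no

Derivation:
Check each piece cell at anchor (8, 0):
  offset (0,0) -> (8,0): occupied ('#') -> FAIL
  offset (0,1) -> (8,1): occupied ('#') -> FAIL
  offset (0,2) -> (8,2): empty -> OK
  offset (0,3) -> (8,3): occupied ('#') -> FAIL
All cells valid: no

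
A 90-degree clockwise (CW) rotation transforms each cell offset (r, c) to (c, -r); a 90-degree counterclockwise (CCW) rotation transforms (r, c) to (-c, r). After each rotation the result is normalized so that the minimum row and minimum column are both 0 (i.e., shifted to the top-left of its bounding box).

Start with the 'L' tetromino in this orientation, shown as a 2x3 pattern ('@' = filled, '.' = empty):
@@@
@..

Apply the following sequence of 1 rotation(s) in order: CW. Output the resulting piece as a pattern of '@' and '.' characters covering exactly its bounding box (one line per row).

Start:
@@@
@..
After rotation 1 (CW):
@@
.@
.@

Answer: @@
.@
.@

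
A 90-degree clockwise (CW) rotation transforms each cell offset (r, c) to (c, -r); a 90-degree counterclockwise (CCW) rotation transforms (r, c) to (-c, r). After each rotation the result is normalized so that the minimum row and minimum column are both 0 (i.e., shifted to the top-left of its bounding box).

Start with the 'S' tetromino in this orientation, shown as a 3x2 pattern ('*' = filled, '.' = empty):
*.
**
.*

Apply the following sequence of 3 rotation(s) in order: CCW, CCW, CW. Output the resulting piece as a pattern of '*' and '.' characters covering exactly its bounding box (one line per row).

Answer: .**
**.

Derivation:
Start:
*.
**
.*
After rotation 1 (CCW):
.**
**.
After rotation 2 (CCW):
*.
**
.*
After rotation 3 (CW):
.**
**.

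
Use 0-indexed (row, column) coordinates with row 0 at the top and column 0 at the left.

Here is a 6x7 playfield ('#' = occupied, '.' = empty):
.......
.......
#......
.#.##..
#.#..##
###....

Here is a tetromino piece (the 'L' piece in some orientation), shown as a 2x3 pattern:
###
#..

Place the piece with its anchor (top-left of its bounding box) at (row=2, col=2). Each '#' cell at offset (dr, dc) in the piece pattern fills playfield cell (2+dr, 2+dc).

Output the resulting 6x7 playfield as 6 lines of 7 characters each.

Fill (2+0,2+0) = (2,2)
Fill (2+0,2+1) = (2,3)
Fill (2+0,2+2) = (2,4)
Fill (2+1,2+0) = (3,2)

Answer: .......
.......
#.###..
.####..
#.#..##
###....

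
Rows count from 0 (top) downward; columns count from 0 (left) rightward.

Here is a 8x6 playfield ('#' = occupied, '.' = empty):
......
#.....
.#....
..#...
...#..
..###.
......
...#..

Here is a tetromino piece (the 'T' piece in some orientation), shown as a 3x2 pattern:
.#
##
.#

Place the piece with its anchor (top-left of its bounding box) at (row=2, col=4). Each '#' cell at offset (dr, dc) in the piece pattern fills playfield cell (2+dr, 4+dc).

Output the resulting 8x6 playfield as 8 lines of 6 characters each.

Fill (2+0,4+1) = (2,5)
Fill (2+1,4+0) = (3,4)
Fill (2+1,4+1) = (3,5)
Fill (2+2,4+1) = (4,5)

Answer: ......
#.....
.#...#
..#.##
...#.#
..###.
......
...#..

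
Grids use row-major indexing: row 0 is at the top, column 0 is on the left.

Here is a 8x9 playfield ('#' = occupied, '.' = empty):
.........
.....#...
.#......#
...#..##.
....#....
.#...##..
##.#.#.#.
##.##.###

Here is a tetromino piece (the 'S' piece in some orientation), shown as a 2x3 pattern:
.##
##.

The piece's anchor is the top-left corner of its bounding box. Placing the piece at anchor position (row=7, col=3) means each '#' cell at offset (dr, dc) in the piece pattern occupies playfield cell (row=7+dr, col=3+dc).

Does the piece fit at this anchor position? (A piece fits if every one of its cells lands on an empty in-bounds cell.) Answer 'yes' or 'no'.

Answer: no

Derivation:
Check each piece cell at anchor (7, 3):
  offset (0,1) -> (7,4): occupied ('#') -> FAIL
  offset (0,2) -> (7,5): empty -> OK
  offset (1,0) -> (8,3): out of bounds -> FAIL
  offset (1,1) -> (8,4): out of bounds -> FAIL
All cells valid: no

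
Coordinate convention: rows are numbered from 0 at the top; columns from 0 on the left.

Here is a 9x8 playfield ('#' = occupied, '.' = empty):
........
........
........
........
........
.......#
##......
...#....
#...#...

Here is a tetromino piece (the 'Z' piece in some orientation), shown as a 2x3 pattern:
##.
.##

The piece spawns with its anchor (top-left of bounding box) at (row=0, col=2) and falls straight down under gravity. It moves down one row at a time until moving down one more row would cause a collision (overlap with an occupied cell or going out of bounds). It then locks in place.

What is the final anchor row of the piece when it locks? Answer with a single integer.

Spawn at (row=0, col=2). Try each row:
  row 0: fits
  row 1: fits
  row 2: fits
  row 3: fits
  row 4: fits
  row 5: fits
  row 6: blocked -> lock at row 5

Answer: 5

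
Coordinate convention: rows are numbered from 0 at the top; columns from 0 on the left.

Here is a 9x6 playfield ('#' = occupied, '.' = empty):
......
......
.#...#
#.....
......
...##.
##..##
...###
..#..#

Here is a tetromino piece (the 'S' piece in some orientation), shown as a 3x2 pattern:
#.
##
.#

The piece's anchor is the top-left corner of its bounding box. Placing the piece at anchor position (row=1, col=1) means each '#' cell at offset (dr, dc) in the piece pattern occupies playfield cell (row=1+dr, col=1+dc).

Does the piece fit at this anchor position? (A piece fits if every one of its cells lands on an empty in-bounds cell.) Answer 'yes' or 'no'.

Answer: no

Derivation:
Check each piece cell at anchor (1, 1):
  offset (0,0) -> (1,1): empty -> OK
  offset (1,0) -> (2,1): occupied ('#') -> FAIL
  offset (1,1) -> (2,2): empty -> OK
  offset (2,1) -> (3,2): empty -> OK
All cells valid: no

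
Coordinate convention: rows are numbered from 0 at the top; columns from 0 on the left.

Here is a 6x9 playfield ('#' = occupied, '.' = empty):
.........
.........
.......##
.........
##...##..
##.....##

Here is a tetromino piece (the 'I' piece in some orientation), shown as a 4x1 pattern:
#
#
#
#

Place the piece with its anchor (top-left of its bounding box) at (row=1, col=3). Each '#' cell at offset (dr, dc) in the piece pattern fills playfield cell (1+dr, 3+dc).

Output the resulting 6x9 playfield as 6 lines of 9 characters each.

Answer: .........
...#.....
...#...##
...#.....
##.#.##..
##.....##

Derivation:
Fill (1+0,3+0) = (1,3)
Fill (1+1,3+0) = (2,3)
Fill (1+2,3+0) = (3,3)
Fill (1+3,3+0) = (4,3)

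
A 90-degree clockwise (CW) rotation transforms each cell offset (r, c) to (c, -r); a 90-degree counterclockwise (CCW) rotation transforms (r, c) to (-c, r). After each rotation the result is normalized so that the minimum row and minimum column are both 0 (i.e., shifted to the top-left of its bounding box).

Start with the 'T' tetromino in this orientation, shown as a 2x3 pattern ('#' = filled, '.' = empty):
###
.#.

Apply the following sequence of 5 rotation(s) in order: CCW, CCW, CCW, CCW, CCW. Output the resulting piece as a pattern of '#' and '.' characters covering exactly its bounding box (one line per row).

Start:
###
.#.
After rotation 1 (CCW):
#.
##
#.
After rotation 2 (CCW):
.#.
###
After rotation 3 (CCW):
.#
##
.#
After rotation 4 (CCW):
###
.#.
After rotation 5 (CCW):
#.
##
#.

Answer: #.
##
#.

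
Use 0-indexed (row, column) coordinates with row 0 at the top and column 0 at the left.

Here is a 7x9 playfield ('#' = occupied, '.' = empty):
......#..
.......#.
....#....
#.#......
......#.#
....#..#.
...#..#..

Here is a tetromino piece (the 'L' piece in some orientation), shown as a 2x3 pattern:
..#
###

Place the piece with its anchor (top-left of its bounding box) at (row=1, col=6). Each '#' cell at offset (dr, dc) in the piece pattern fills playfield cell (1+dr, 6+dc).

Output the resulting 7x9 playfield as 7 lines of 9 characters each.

Answer: ......#..
.......##
....#.###
#.#......
......#.#
....#..#.
...#..#..

Derivation:
Fill (1+0,6+2) = (1,8)
Fill (1+1,6+0) = (2,6)
Fill (1+1,6+1) = (2,7)
Fill (1+1,6+2) = (2,8)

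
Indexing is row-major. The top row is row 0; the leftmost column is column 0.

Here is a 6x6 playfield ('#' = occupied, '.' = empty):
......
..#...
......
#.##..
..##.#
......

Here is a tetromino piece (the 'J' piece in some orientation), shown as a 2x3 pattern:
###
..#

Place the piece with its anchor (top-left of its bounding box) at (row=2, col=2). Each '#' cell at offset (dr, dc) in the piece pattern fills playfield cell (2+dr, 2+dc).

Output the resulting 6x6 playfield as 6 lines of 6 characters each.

Fill (2+0,2+0) = (2,2)
Fill (2+0,2+1) = (2,3)
Fill (2+0,2+2) = (2,4)
Fill (2+1,2+2) = (3,4)

Answer: ......
..#...
..###.
#.###.
..##.#
......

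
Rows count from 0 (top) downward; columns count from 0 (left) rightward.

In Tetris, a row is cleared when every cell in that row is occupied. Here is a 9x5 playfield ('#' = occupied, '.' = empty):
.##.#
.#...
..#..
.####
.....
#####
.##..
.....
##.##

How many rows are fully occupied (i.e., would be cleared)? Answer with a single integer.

Check each row:
  row 0: 2 empty cells -> not full
  row 1: 4 empty cells -> not full
  row 2: 4 empty cells -> not full
  row 3: 1 empty cell -> not full
  row 4: 5 empty cells -> not full
  row 5: 0 empty cells -> FULL (clear)
  row 6: 3 empty cells -> not full
  row 7: 5 empty cells -> not full
  row 8: 1 empty cell -> not full
Total rows cleared: 1

Answer: 1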